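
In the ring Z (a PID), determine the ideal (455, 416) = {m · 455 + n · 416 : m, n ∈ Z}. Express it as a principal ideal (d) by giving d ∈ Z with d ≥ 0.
(455, 416) = (13); d = 13

In the PID Z, (a, b) is generated by gcd(a, b). Compute gcd(455, 416) with the extended Euclidean algorithm, tracking rows (r, s, t) with s·455 + t·416 = r:
  row A: (455, 1, 0)   [1·455 + 0·416 = 455]
  row B: (416, 0, 1)   [0·455 + 1·416 = 416]
  455 = 1·416 + 39   → row C = row A − 1·row B = (39, 1, −1)   [check: 1·455 − 1·416 = 39]
  416 = 10·39 + 26   → row D = row B − 10·row C = (26, −10, 11)   [check: −10·455 + 11·416 = 26]
  39 = 1·26 + 13   → row E = row C − 1·row D = (13, 11, −12)   [check: 11·455 − 12·416 = 13]
  26 = 2·13 + 0   → remainder 0, stop. gcd = 13 (last nonzero row E).
So gcd(455, 416) = 13, with Bézout identity 11·455 − 12·416 = 13. Containment (⊇): the Bézout identity exhibits 13 as an element of (455, 416), giving (13) ⊆ (455, 416). Containment (⊆): since 13 | 455 and 13 | 416 (455 = 13·35, 416 = 13·32), every Z-linear combination of 455 and 416 is divisible by 13, so (455, 416) ⊆ (13). Therefore (455, 416) = (13), d = 13.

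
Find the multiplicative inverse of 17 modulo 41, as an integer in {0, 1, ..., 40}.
Apply the extended Euclidean algorithm to (41, 17), tracking rows (r, s, t) with s·41 + t·17 = r. Each division r_prev = q·r_cur + r_new produces the new row as (previous row) − q·(current row):
  row A: (41, 1, 0)   [1·41 + 0·17 = 41]
  row B: (17, 0, 1)   [0·41 + 1·17 = 17]
  41 = 2·17 + 7   → row C = row A − 2·row B = (7, 1, −2)   [check: 1·41 − 2·17 = 7]
  17 = 2·7 + 3   → row D = row B − 2·row C = (3, −2, 5)   [check: −2·41 + 5·17 = 3]
  7 = 2·3 + 1   → row E = row C − 2·row D = (1, 5, −12)   [check: 5·41 − 12·17 = 1]
  3 = 3·1 + 0   → remainder 0, stop. gcd = 1 (last nonzero row E).
The gcd is 1, so 17 is invertible mod 41. The last nonzero row gives 5·41 − 12·17 = 1, so t = −12. So 17^(−1) ≡ −12 ≡ 29 (mod 41). Verify: 17 · 29 = 493 ≡ 1 (mod 41). ✓

Final answer: 17^(−1) ≡ 29 (mod 41)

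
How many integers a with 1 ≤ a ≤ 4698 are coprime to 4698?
The number of a ∈ {1, ..., 4698} with gcd(a, 4698) = 1 is by definition Euler's totient φ(4698). φ is multiplicative, with φ(p^e) = p^e − p^(e−1). Factorise 4698 = 2 · 3^4 · 29. Then
  φ(4698) = (2 − 1) · (3^4 − 3^3) · (29 − 1) = 1 · 54 · 28 = 1512.
So there are 1512 such integers.

Final answer: 1512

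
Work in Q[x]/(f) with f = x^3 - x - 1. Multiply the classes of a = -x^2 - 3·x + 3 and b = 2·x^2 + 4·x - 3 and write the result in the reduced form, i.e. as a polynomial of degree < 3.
a · b ≡ -5·x^2 + 9·x - 19 (mod f(x))

First multiply in Q[x] without reducing: a · b = -2·x^4 - 10·x^3 - 3·x^2 + 21·x - 9. Now divide by f(x) = x^3 - x - 1, eliminating the leading term at each step:
  leading term -2·x^4: subtract (-2·x)·f(x) = -2·x^4 + 2·x^2 + 2·x, leaving -10·x^3 - 5·x^2 + 19·x - 9
  leading term -10·x^3: subtract (-10)·f(x) = -10·x^3 + 10·x + 10, leaving -5·x^2 + 9·x - 19
The degree is now < 3, so this is the remainder. Hence a · b ≡ -5·x^2 + 9·x - 19 in Q[x]/(f).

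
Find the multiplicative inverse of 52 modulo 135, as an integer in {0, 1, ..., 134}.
Apply the extended Euclidean algorithm to (135, 52), tracking rows (r, s, t) with s·135 + t·52 = r. Each division r_prev = q·r_cur + r_new produces the new row as (previous row) − q·(current row):
  row A: (135, 1, 0)   [1·135 + 0·52 = 135]
  row B: (52, 0, 1)   [0·135 + 1·52 = 52]
  135 = 2·52 + 31   → row C = row A − 2·row B = (31, 1, −2)   [check: 1·135 − 2·52 = 31]
  52 = 1·31 + 21   → row D = row B − 1·row C = (21, −1, 3)   [check: −1·135 + 3·52 = 21]
  31 = 1·21 + 10   → row E = row C − 1·row D = (10, 2, −5)   [check: 2·135 − 5·52 = 10]
  21 = 2·10 + 1   → row F = row D − 2·row E = (1, −5, 13)   [check: −5·135 + 13·52 = 1]
  10 = 10·1 + 0   → remainder 0, stop. gcd = 1 (last nonzero row F).
The gcd is 1, so 52 is invertible mod 135. The last nonzero row gives −5·135 + 13·52 = 1, so t = 13. So 52^(−1) ≡ 13 (mod 135). Verify: 52 · 13 = 676 ≡ 1 (mod 135). ✓

Final answer: 52^(−1) ≡ 13 (mod 135)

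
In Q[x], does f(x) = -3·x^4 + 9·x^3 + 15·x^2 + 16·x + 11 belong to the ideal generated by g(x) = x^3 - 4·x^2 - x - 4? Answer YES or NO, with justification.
NO

In Q[x] the ideal (g) consists of all multiples of g, so f ∈ (g) iff g | f, i.e. iff the remainder of f on division by g is 0. Divide f by g (g is monic, so eliminate the leading term of the running remainder at each step):
  leading term -3·x^4: subtract (-3·x)·g(x) = -3·x^4 + 12·x^3 + 3·x^2 + 12·x, leaving -3·x^3 + 12·x^2 + 4·x + 11
  leading term -3·x^3: subtract (-3)·g(x) = -3·x^3 + 12·x^2 + 3·x + 12, leaving x - 1
The remainder r(x) = x - 1 ≠ 0 (and deg r < deg g), so g ∤ f, i.e. f ∉ (g).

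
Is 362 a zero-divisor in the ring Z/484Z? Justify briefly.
gcd(362, 484) = 2 > 1, so 362 is not a unit in Z/484Z. In Z/nZ every nonzero non-unit is a zero-divisor: explicitly, take b = 484/gcd = 242 ≠ 0 (mod 484); then 362·242 = 87604 = 181·484, i.e. 362·242 ≡ 0 (mod 484). So 362 is a zero-divisor.

Final answer: YES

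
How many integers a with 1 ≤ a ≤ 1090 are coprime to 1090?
The number of a ∈ {1, ..., 1090} with gcd(a, 1090) = 1 is by definition Euler's totient φ(1090). φ is multiplicative, with φ(p^e) = p^e − p^(e−1). Factorise 1090 = 2 · 5 · 109. Then
  φ(1090) = (2 − 1) · (5 − 1) · (109 − 1) = 1 · 4 · 108 = 432.
So there are 432 such integers.

Final answer: 432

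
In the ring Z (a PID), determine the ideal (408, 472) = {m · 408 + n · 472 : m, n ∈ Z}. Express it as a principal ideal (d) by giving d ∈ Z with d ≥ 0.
In the PID Z, (a, b) is generated by gcd(a, b). Compute gcd(472, 408) with the extended Euclidean algorithm, tracking rows (r, s, t) with s·472 + t·408 = r:
  row A: (472, 1, 0)   [1·472 + 0·408 = 472]
  row B: (408, 0, 1)   [0·472 + 1·408 = 408]
  472 = 1·408 + 64   → row C = row A − 1·row B = (64, 1, −1)   [check: 1·472 − 1·408 = 64]
  408 = 6·64 + 24   → row D = row B − 6·row C = (24, −6, 7)   [check: −6·472 + 7·408 = 24]
  64 = 2·24 + 16   → row E = row C − 2·row D = (16, 13, −15)   [check: 13·472 − 15·408 = 16]
  24 = 1·16 + 8   → row F = row D − 1·row E = (8, −19, 22)   [check: −19·472 + 22·408 = 8]
  16 = 2·8 + 0   → remainder 0, stop. gcd = 8 (last nonzero row F).
So gcd(408, 472) = 8, with Bézout identity −19·472 + 22·408 = 8. Containment (⊇): the Bézout identity exhibits 8 as an element of (408, 472), giving (8) ⊆ (408, 472). Containment (⊆): since 8 | 408 and 8 | 472 (408 = 8·51, 472 = 8·59), every Z-linear combination of 408 and 472 is divisible by 8, so (408, 472) ⊆ (8). Therefore (408, 472) = (8), d = 8.

Final answer: (408, 472) = (8); d = 8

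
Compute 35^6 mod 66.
31

Use repeated squaring. Binary(6) = 110. Walk through the bits of the exponent 6 left-to-right: at each bit after the leading one, square the running value, then multiply by 35 if the bit is 1 (always reducing mod 66):
  bit 1 = 1 (leading): start with 35.
  bit 2 = 1: square 35^2 = 1225 ≡ 37; bit is 1, so multiply 37·35 = 1295 ≡ 41 (mod 66).
  bit 3 = 0: square 41^2 = 1681 ≡ 31 (mod 66).
Final value: 35^6 ≡ 31 (mod 66).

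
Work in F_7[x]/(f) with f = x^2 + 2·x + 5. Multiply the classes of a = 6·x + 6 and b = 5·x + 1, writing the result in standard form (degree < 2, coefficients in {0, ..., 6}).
Multiply as integer polynomials: a · b = 30·x^2 + 36·x + 6. Reducing coefficients mod 7: a · b ≡ 2·x^2 + x + 6. Now divide by f(x) = x^2 + 2·x + 5 in F_7[x], eliminating the leading term at each step:
  leading term 2·x^2: subtract (2)·f(x) = 2·x^2 + 4·x + 3, leaving 4·x + 3 (coefficients mod 7)
The degree is now < 2, so this is the remainder. Hence a · b ≡ 4·x + 3 in F_7[x]/(f).

Final answer: a · b ≡ 4·x + 3 (mod f(x))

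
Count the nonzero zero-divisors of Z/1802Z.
In Z/1802Z each nonzero element is either a unit (gcd with 1802 is 1) or a zero-divisor (gcd > 1). The number of units is φ(1802): factorise 1802 = 2 · 17 · 53, so φ(1802) = (2 − 1) · (17 − 1) · (53 − 1) = 1 · 16 · 52 = 832. The nonzero elements number 1802 − 1 = 1801. Hence the nonzero zero-divisors number 1801 − 832 = 969.

Final answer: Z/1802Z has 969 nonzero zero-divisors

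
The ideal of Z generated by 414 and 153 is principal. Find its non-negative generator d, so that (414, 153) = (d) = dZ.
In the PID Z, (a, b) is generated by gcd(a, b). Compute gcd(414, 153) with the extended Euclidean algorithm, tracking rows (r, s, t) with s·414 + t·153 = r:
  row A: (414, 1, 0)   [1·414 + 0·153 = 414]
  row B: (153, 0, 1)   [0·414 + 1·153 = 153]
  414 = 2·153 + 108   → row C = row A − 2·row B = (108, 1, −2)   [check: 1·414 − 2·153 = 108]
  153 = 1·108 + 45   → row D = row B − 1·row C = (45, −1, 3)   [check: −1·414 + 3·153 = 45]
  108 = 2·45 + 18   → row E = row C − 2·row D = (18, 3, −8)   [check: 3·414 − 8·153 = 18]
  45 = 2·18 + 9   → row F = row D − 2·row E = (9, −7, 19)   [check: −7·414 + 19·153 = 9]
  18 = 2·9 + 0   → remainder 0, stop. gcd = 9 (last nonzero row F).
So gcd(414, 153) = 9, with Bézout identity −7·414 + 19·153 = 9. Containment (⊇): the Bézout identity exhibits 9 as an element of (414, 153), giving (9) ⊆ (414, 153). Containment (⊆): since 9 | 414 and 9 | 153 (414 = 9·46, 153 = 9·17), every Z-linear combination of 414 and 153 is divisible by 9, so (414, 153) ⊆ (9). Therefore (414, 153) = (9), d = 9.

Final answer: (414, 153) = (9); d = 9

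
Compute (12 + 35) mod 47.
Both summands are already reduced mod 47. 12 + 35 = 47; 47 = 1·47 + 0, so (12 + 35) mod 47 = 0.

Final answer: 0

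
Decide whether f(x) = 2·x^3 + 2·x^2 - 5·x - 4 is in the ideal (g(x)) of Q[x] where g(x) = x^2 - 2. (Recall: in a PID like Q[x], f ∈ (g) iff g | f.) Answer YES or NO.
In Q[x] the ideal (g) consists of all multiples of g, so f ∈ (g) iff g | f, i.e. iff the remainder of f on division by g is 0. Divide f by g (g is monic, so eliminate the leading term of the running remainder at each step):
  leading term 2·x^3: subtract (2·x)·g(x) = 2·x^3 - 4·x, leaving 2·x^2 - x - 4
  leading term 2·x^2: subtract (2)·g(x) = 2·x^2 - 4, leaving -x
The remainder r(x) = -x ≠ 0 (and deg r < deg g), so g ∤ f, i.e. f ∉ (g).

Final answer: NO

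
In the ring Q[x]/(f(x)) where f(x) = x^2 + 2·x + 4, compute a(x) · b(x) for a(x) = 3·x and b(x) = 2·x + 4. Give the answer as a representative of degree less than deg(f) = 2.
First multiply in Q[x] without reducing: a · b = 6·x^2 + 12·x. Now divide by f(x) = x^2 + 2·x + 4, eliminating the leading term at each step:
  leading term 6·x^2: subtract (6)·f(x) = 6·x^2 + 12·x + 24, leaving -24
The degree is now < 2, so this is the remainder. Hence a · b ≡ -24 in Q[x]/(f).

Final answer: a · b ≡ -24 (mod f(x))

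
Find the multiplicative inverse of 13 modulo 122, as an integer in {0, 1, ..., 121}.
Apply the extended Euclidean algorithm to (122, 13), tracking rows (r, s, t) with s·122 + t·13 = r. Each division r_prev = q·r_cur + r_new produces the new row as (previous row) − q·(current row):
  row A: (122, 1, 0)   [1·122 + 0·13 = 122]
  row B: (13, 0, 1)   [0·122 + 1·13 = 13]
  122 = 9·13 + 5   → row C = row A − 9·row B = (5, 1, −9)   [check: 1·122 − 9·13 = 5]
  13 = 2·5 + 3   → row D = row B − 2·row C = (3, −2, 19)   [check: −2·122 + 19·13 = 3]
  5 = 1·3 + 2   → row E = row C − 1·row D = (2, 3, −28)   [check: 3·122 − 28·13 = 2]
  3 = 1·2 + 1   → row F = row D − 1·row E = (1, −5, 47)   [check: −5·122 + 47·13 = 1]
  2 = 2·1 + 0   → remainder 0, stop. gcd = 1 (last nonzero row F).
The gcd is 1, so 13 is invertible mod 122. The last nonzero row gives −5·122 + 47·13 = 1, so t = 47. So 13^(−1) ≡ 47 (mod 122). Verify: 13 · 47 = 611 ≡ 1 (mod 122). ✓

Final answer: 13^(−1) ≡ 47 (mod 122)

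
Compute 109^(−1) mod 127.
109^(−1) ≡ 7 (mod 127)

Apply the extended Euclidean algorithm to (127, 109), tracking rows (r, s, t) with s·127 + t·109 = r. Each division r_prev = q·r_cur + r_new produces the new row as (previous row) − q·(current row):
  row A: (127, 1, 0)   [1·127 + 0·109 = 127]
  row B: (109, 0, 1)   [0·127 + 1·109 = 109]
  127 = 1·109 + 18   → row C = row A − 1·row B = (18, 1, −1)   [check: 1·127 − 1·109 = 18]
  109 = 6·18 + 1   → row D = row B − 6·row C = (1, −6, 7)   [check: −6·127 + 7·109 = 1]
  18 = 18·1 + 0   → remainder 0, stop. gcd = 1 (last nonzero row D).
The gcd is 1, so 109 is invertible mod 127. The last nonzero row gives −6·127 + 7·109 = 1, so t = 7. So 109^(−1) ≡ 7 (mod 127). Verify: 109 · 7 = 763 ≡ 1 (mod 127). ✓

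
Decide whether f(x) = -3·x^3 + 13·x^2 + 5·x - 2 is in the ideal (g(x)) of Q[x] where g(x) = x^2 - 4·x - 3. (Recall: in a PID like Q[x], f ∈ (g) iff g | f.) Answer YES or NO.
In Q[x] the ideal (g) consists of all multiples of g, so f ∈ (g) iff g | f, i.e. iff the remainder of f on division by g is 0. Divide f by g (g is monic, so eliminate the leading term of the running remainder at each step):
  leading term -3·x^3: subtract (-3·x)·g(x) = -3·x^3 + 12·x^2 + 9·x, leaving x^2 - 4·x - 2
  leading term x^2: subtract (1)·g(x) = x^2 - 4·x - 3, leaving 1
The remainder r(x) = 1 ≠ 0 (and deg r < deg g), so g ∤ f, i.e. f ∉ (g).

Final answer: NO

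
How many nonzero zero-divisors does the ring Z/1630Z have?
Z/1630Z has 981 nonzero zero-divisors

In Z/1630Z each nonzero element is either a unit (gcd with 1630 is 1) or a zero-divisor (gcd > 1). The number of units is φ(1630): factorise 1630 = 2 · 5 · 163, so φ(1630) = (2 − 1) · (5 − 1) · (163 − 1) = 1 · 4 · 162 = 648. The nonzero elements number 1630 − 1 = 1629. Hence the nonzero zero-divisors number 1629 − 648 = 981.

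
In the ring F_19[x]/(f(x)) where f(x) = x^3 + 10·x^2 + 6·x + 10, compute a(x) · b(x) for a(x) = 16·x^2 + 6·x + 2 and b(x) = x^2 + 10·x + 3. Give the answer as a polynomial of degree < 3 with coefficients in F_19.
Multiply as integer polynomials: a · b = 16·x^4 + 166·x^3 + 110·x^2 + 38·x + 6. Reducing coefficients mod 19: a · b ≡ 16·x^4 + 14·x^3 + 15·x^2 + 6. Now divide by f(x) = x^3 + 10·x^2 + 6·x + 10 in F_19[x], eliminating the leading term at each step:
  leading term 16·x^4: subtract (16·x)·f(x) = 16·x^4 + 8·x^3 + x^2 + 8·x, leaving 6·x^3 + 14·x^2 + 11·x + 6 (coefficients mod 19)
  leading term 6·x^3: subtract (6)·f(x) = 6·x^3 + 3·x^2 + 17·x + 3, leaving 11·x^2 + 13·x + 3 (coefficients mod 19)
The degree is now < 3, so this is the remainder. Hence a · b ≡ 11·x^2 + 13·x + 3 in F_19[x]/(f).

Final answer: a · b ≡ 11·x^2 + 13·x + 3 (mod f(x))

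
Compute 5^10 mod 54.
Use repeated squaring. Binary(10) = 1010. Walk through the bits of the exponent 10 left-to-right: at each bit after the leading one, square the running value, then multiply by 5 if the bit is 1 (always reducing mod 54):
  bit 1 = 1 (leading): start with 5.
  bit 2 = 0: square 5^2 = 25 (mod 54).
  bit 3 = 1: square 25^2 = 625 ≡ 31; bit is 1, so multiply 31·5 = 155 ≡ 47 (mod 54).
  bit 4 = 0: square 47^2 = 2209 ≡ 49 (mod 54).
Final value: 5^10 ≡ 49 (mod 54).

Final answer: 49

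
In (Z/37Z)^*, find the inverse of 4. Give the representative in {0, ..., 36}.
Apply the extended Euclidean algorithm to (37, 4), tracking rows (r, s, t) with s·37 + t·4 = r. Each division r_prev = q·r_cur + r_new produces the new row as (previous row) − q·(current row):
  row A: (37, 1, 0)   [1·37 + 0·4 = 37]
  row B: (4, 0, 1)   [0·37 + 1·4 = 4]
  37 = 9·4 + 1   → row C = row A − 9·row B = (1, 1, −9)   [check: 1·37 − 9·4 = 1]
  4 = 4·1 + 0   → remainder 0, stop. gcd = 1 (last nonzero row C).
The gcd is 1, so 4 is invertible mod 37. The last nonzero row gives 1·37 − 9·4 = 1, so t = −9. So 4^(−1) ≡ −9 ≡ 28 (mod 37). Verify: 4 · 28 = 112 ≡ 1 (mod 37). ✓

Final answer: 4^(−1) ≡ 28 (mod 37)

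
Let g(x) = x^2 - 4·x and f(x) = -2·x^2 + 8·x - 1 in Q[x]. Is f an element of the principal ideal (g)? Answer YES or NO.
NO

In Q[x] the ideal (g) consists of all multiples of g, so f ∈ (g) iff g | f, i.e. iff the remainder of f on division by g is 0. Divide f by g (g is monic, so eliminate the leading term of the running remainder at each step):
  leading term -2·x^2: subtract (-2)·g(x) = -2·x^2 + 8·x, leaving -1
The remainder r(x) = -1 ≠ 0 (and deg r < deg g), so g ∤ f, i.e. f ∉ (g).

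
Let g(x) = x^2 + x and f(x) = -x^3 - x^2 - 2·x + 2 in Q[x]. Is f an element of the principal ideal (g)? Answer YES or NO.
NO

In Q[x] the ideal (g) consists of all multiples of g, so f ∈ (g) iff g | f, i.e. iff the remainder of f on division by g is 0. Divide f by g (g is monic, so eliminate the leading term of the running remainder at each step):
  leading term -x^3: subtract (-x)·g(x) = -x^3 - x^2, leaving 2 - 2·x
The remainder r(x) = 2 - 2·x ≠ 0 (and deg r < deg g), so g ∤ f, i.e. f ∉ (g).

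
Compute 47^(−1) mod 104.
47^(−1) ≡ 31 (mod 104)

Apply the extended Euclidean algorithm to (104, 47), tracking rows (r, s, t) with s·104 + t·47 = r. Each division r_prev = q·r_cur + r_new produces the new row as (previous row) − q·(current row):
  row A: (104, 1, 0)   [1·104 + 0·47 = 104]
  row B: (47, 0, 1)   [0·104 + 1·47 = 47]
  104 = 2·47 + 10   → row C = row A − 2·row B = (10, 1, −2)   [check: 1·104 − 2·47 = 10]
  47 = 4·10 + 7   → row D = row B − 4·row C = (7, −4, 9)   [check: −4·104 + 9·47 = 7]
  10 = 1·7 + 3   → row E = row C − 1·row D = (3, 5, −11)   [check: 5·104 − 11·47 = 3]
  7 = 2·3 + 1   → row F = row D − 2·row E = (1, −14, 31)   [check: −14·104 + 31·47 = 1]
  3 = 3·1 + 0   → remainder 0, stop. gcd = 1 (last nonzero row F).
The gcd is 1, so 47 is invertible mod 104. The last nonzero row gives −14·104 + 31·47 = 1, so t = 31. So 47^(−1) ≡ 31 (mod 104). Verify: 47 · 31 = 1457 ≡ 1 (mod 104). ✓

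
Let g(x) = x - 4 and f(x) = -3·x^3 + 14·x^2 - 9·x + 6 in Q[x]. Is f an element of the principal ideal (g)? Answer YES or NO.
In Q[x] the ideal (g) consists of all multiples of g, so f ∈ (g) iff g | f, i.e. iff the remainder of f on division by g is 0. Divide f by g (g is monic, so eliminate the leading term of the running remainder at each step):
  leading term -3·x^3: subtract (-3·x^2)·g(x) = -3·x^3 + 12·x^2, leaving 2·x^2 - 9·x + 6
  leading term 2·x^2: subtract (2·x)·g(x) = 2·x^2 - 8·x, leaving 6 - x
  leading term -x: subtract (-1)·g(x) = 4 - x, leaving 2
The remainder r(x) = 2 ≠ 0 (and deg r < deg g), so g ∤ f, i.e. f ∉ (g).

Final answer: NO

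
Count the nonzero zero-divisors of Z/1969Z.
Z/1969Z has 188 nonzero zero-divisors

In Z/1969Z each nonzero element is either a unit (gcd with 1969 is 1) or a zero-divisor (gcd > 1). The number of units is φ(1969): factorise 1969 = 11 · 179, so φ(1969) = (11 − 1) · (179 − 1) = 10 · 178 = 1780. The nonzero elements number 1969 − 1 = 1968. Hence the nonzero zero-divisors number 1968 − 1780 = 188.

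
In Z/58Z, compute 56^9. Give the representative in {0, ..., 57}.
Use repeated squaring. Binary(9) = 1001. Walk through the bits of the exponent 9 left-to-right: at each bit after the leading one, square the running value, then multiply by 56 if the bit is 1 (always reducing mod 58):
  bit 1 = 1 (leading): start with 56.
  bit 2 = 0: square 56^2 = 3136 ≡ 4 (mod 58).
  bit 3 = 0: square 4^2 = 16 (mod 58).
  bit 4 = 1: square 16^2 = 256 ≡ 24; bit is 1, so multiply 24·56 = 1344 ≡ 10 (mod 58).
Final value: 56^9 ≡ 10 (mod 58).

Final answer: 10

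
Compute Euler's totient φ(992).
φ is multiplicative, with φ(p^e) = p^e − p^(e−1). Factorise 992 = 2^5 · 31. Then
  φ(992) = (2^5 − 2^4) · (31 − 1) = 16 · 30 = 480.

Final answer: φ(992) = 480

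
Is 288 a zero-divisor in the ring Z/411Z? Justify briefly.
YES

gcd(288, 411) = 3 > 1, so 288 is not a unit in Z/411Z. In Z/nZ every nonzero non-unit is a zero-divisor: explicitly, take b = 411/gcd = 137 ≠ 0 (mod 411); then 288·137 = 39456 = 96·411, i.e. 288·137 ≡ 0 (mod 411). So 288 is a zero-divisor.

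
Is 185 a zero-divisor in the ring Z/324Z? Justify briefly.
gcd(185, 324) = 1, so 185 is a unit in Z/324Z (it has a multiplicative inverse). A unit cannot be a zero-divisor: if 185·b ≡ 0 then multiplying both sides by 185^(−1) gives b ≡ 0. So 185 is not a zero-divisor.

Final answer: NO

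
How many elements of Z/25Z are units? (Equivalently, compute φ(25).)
Z/25Z has φ(25) = 20 units

An element a ∈ Z/25Z is a unit iff gcd(a, 25) = 1, so the number of units is φ(25). φ is multiplicative, with φ(p^e) = p^e − p^(e−1). Factorise 25 = 5^2. Then
  φ(25) = (5^2 − 5^1) = 20 = 20.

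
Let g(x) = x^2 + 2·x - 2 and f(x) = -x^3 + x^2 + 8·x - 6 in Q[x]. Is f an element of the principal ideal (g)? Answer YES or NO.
In Q[x] the ideal (g) consists of all multiples of g, so f ∈ (g) iff g | f, i.e. iff the remainder of f on division by g is 0. Divide f by g (g is monic, so eliminate the leading term of the running remainder at each step):
  leading term -x^3: subtract (-x)·g(x) = -x^3 - 2·x^2 + 2·x, leaving 3·x^2 + 6·x - 6
  leading term 3·x^2: subtract (3)·g(x) = 3·x^2 + 6·x - 6, leaving 0
The remainder is 0, so f(x) = g(x) · h(x) with h(x) = 3 - x. Hence g | f, i.e. f ∈ (g).

Final answer: YES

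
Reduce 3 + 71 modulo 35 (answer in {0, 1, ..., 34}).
Reduce the summands first: 71 ≡ 1 (mod 35), so 3 + 71 ≡ 3 + 1 (mod 35). 3 + 1 = 4; 4 = 0·35 + 4, so (3 + 71) mod 35 = 4.

Final answer: 4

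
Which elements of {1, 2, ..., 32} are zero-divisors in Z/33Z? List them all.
An element a ∈ Z/33Z (with a ≠ 0) is a zero-divisor iff gcd(a, 33) > 1 (because a is a unit precisely when gcd(a, n) = 1, and in Z/nZ every nonzero, non-unit element is a zero-divisor). Scan a = 1, ..., 32 and keep those with gcd(a, 33) > 1:
  gcd(3, 33) = 3, gcd(6, 33) = 3, gcd(9, 33) = 3, gcd(11, 33) = 11, gcd(12, 33) = 3, gcd(15, 33) = 3, gcd(18, 33) = 3, gcd(21, 33) = 3, gcd(22, 33) = 11, gcd(24, 33) = 3, gcd(27, 33) = 3, gcd(30, 33) = 3.
All other a ∈ {1, ..., 32} have gcd(a, 33) = 1 and are units. So the nonzero zero-divisors are exactly the 12 values of a appearing in this scan.

Final answer: nonzero zero-divisors of Z/33Z = {3, 6, 9, 11, 12, 15, 18, 21, 22, 24, 27, 30}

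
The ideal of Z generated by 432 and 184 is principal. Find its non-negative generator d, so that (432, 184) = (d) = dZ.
In the PID Z, (a, b) is generated by gcd(a, b). Compute gcd(432, 184) with the extended Euclidean algorithm, tracking rows (r, s, t) with s·432 + t·184 = r:
  row A: (432, 1, 0)   [1·432 + 0·184 = 432]
  row B: (184, 0, 1)   [0·432 + 1·184 = 184]
  432 = 2·184 + 64   → row C = row A − 2·row B = (64, 1, −2)   [check: 1·432 − 2·184 = 64]
  184 = 2·64 + 56   → row D = row B − 2·row C = (56, −2, 5)   [check: −2·432 + 5·184 = 56]
  64 = 1·56 + 8   → row E = row C − 1·row D = (8, 3, −7)   [check: 3·432 − 7·184 = 8]
  56 = 7·8 + 0   → remainder 0, stop. gcd = 8 (last nonzero row E).
So gcd(432, 184) = 8, with Bézout identity 3·432 − 7·184 = 8. Containment (⊇): the Bézout identity exhibits 8 as an element of (432, 184), giving (8) ⊆ (432, 184). Containment (⊆): since 8 | 432 and 8 | 184 (432 = 8·54, 184 = 8·23), every Z-linear combination of 432 and 184 is divisible by 8, so (432, 184) ⊆ (8). Therefore (432, 184) = (8), d = 8.

Final answer: (432, 184) = (8); d = 8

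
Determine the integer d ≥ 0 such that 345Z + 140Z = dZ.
(345, 140) = (5); d = 5

In the PID Z, (a, b) is generated by gcd(a, b). Compute gcd(345, 140) with the extended Euclidean algorithm, tracking rows (r, s, t) with s·345 + t·140 = r:
  row A: (345, 1, 0)   [1·345 + 0·140 = 345]
  row B: (140, 0, 1)   [0·345 + 1·140 = 140]
  345 = 2·140 + 65   → row C = row A − 2·row B = (65, 1, −2)   [check: 1·345 − 2·140 = 65]
  140 = 2·65 + 10   → row D = row B − 2·row C = (10, −2, 5)   [check: −2·345 + 5·140 = 10]
  65 = 6·10 + 5   → row E = row C − 6·row D = (5, 13, −32)   [check: 13·345 − 32·140 = 5]
  10 = 2·5 + 0   → remainder 0, stop. gcd = 5 (last nonzero row E).
So gcd(345, 140) = 5, with Bézout identity 13·345 − 32·140 = 5. Containment (⊇): the Bézout identity exhibits 5 as an element of (345, 140), giving (5) ⊆ (345, 140). Containment (⊆): since 5 | 345 and 5 | 140 (345 = 5·69, 140 = 5·28), every Z-linear combination of 345 and 140 is divisible by 5, so (345, 140) ⊆ (5). Therefore (345, 140) = (5), d = 5.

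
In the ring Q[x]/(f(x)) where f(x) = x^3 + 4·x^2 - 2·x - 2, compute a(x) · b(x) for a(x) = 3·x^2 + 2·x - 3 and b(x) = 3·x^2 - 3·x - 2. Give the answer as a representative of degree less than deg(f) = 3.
a · b ≡ 153·x^2 - 55·x - 72 (mod f(x))

First multiply in Q[x] without reducing: a · b = 9·x^4 - 3·x^3 - 21·x^2 + 5·x + 6. Now divide by f(x) = x^3 + 4·x^2 - 2·x - 2, eliminating the leading term at each step:
  leading term 9·x^4: subtract (9·x)·f(x) = 9·x^4 + 36·x^3 - 18·x^2 - 18·x, leaving -39·x^3 - 3·x^2 + 23·x + 6
  leading term -39·x^3: subtract (-39)·f(x) = -39·x^3 - 156·x^2 + 78·x + 78, leaving 153·x^2 - 55·x - 72
The degree is now < 3, so this is the remainder. Hence a · b ≡ 153·x^2 - 55·x - 72 in Q[x]/(f).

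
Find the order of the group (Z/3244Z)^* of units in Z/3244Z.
|(Z/3244Z)^*| = 1620

(Z/3244Z)^* consists of the classes a with gcd(a, 3244) = 1, so its order is φ(3244). φ is multiplicative, with φ(p^e) = p^e − p^(e−1). Factorise 3244 = 2^2 · 811. Then
  φ(3244) = (2^2 − 2^1) · (811 − 1) = 2 · 810 = 1620.
Thus |(Z/3244Z)^*| = 1620.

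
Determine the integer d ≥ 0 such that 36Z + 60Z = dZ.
(36, 60) = (12); d = 12

In the PID Z, (a, b) is generated by gcd(a, b). Compute gcd(60, 36) with the extended Euclidean algorithm, tracking rows (r, s, t) with s·60 + t·36 = r:
  row A: (60, 1, 0)   [1·60 + 0·36 = 60]
  row B: (36, 0, 1)   [0·60 + 1·36 = 36]
  60 = 1·36 + 24   → row C = row A − 1·row B = (24, 1, −1)   [check: 1·60 − 1·36 = 24]
  36 = 1·24 + 12   → row D = row B − 1·row C = (12, −1, 2)   [check: −1·60 + 2·36 = 12]
  24 = 2·12 + 0   → remainder 0, stop. gcd = 12 (last nonzero row D).
So gcd(36, 60) = 12, with Bézout identity −1·60 + 2·36 = 12. Containment (⊇): the Bézout identity exhibits 12 as an element of (36, 60), giving (12) ⊆ (36, 60). Containment (⊆): since 12 | 36 and 12 | 60 (36 = 12·3, 60 = 12·5), every Z-linear combination of 36 and 60 is divisible by 12, so (36, 60) ⊆ (12). Therefore (36, 60) = (12), d = 12.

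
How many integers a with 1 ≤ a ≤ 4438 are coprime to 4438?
The number of a ∈ {1, ..., 4438} with gcd(a, 4438) = 1 is by definition Euler's totient φ(4438). φ is multiplicative, with φ(p^e) = p^e − p^(e−1). Factorise 4438 = 2 · 7 · 317. Then
  φ(4438) = (2 − 1) · (7 − 1) · (317 − 1) = 1 · 6 · 316 = 1896.
So there are 1896 such integers.

Final answer: 1896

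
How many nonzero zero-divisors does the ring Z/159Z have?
In Z/159Z each nonzero element is either a unit (gcd with 159 is 1) or a zero-divisor (gcd > 1). The number of units is φ(159): factorise 159 = 3 · 53, so φ(159) = (3 − 1) · (53 − 1) = 2 · 52 = 104. The nonzero elements number 159 − 1 = 158. Hence the nonzero zero-divisors number 158 − 104 = 54.

Final answer: Z/159Z has 54 nonzero zero-divisors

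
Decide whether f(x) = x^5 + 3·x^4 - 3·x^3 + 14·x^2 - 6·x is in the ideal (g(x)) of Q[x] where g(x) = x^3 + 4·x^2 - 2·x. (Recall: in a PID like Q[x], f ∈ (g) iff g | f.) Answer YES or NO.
YES

In Q[x] the ideal (g) consists of all multiples of g, so f ∈ (g) iff g | f, i.e. iff the remainder of f on division by g is 0. Divide f by g (g is monic, so eliminate the leading term of the running remainder at each step):
  leading term x^5: subtract (x^2)·g(x) = x^5 + 4·x^4 - 2·x^3, leaving -x^4 - x^3 + 14·x^2 - 6·x
  leading term -x^4: subtract (-x)·g(x) = -x^4 - 4·x^3 + 2·x^2, leaving 3·x^3 + 12·x^2 - 6·x
  leading term 3·x^3: subtract (3)·g(x) = 3·x^3 + 12·x^2 - 6·x, leaving 0
The remainder is 0, so f(x) = g(x) · h(x) with h(x) = x^2 - x + 3. Hence g | f, i.e. f ∈ (g).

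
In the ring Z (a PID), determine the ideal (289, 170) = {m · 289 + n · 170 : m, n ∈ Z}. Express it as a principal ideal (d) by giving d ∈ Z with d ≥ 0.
In the PID Z, (a, b) is generated by gcd(a, b). Compute gcd(289, 170) with the extended Euclidean algorithm, tracking rows (r, s, t) with s·289 + t·170 = r:
  row A: (289, 1, 0)   [1·289 + 0·170 = 289]
  row B: (170, 0, 1)   [0·289 + 1·170 = 170]
  289 = 1·170 + 119   → row C = row A − 1·row B = (119, 1, −1)   [check: 1·289 − 1·170 = 119]
  170 = 1·119 + 51   → row D = row B − 1·row C = (51, −1, 2)   [check: −1·289 + 2·170 = 51]
  119 = 2·51 + 17   → row E = row C − 2·row D = (17, 3, −5)   [check: 3·289 − 5·170 = 17]
  51 = 3·17 + 0   → remainder 0, stop. gcd = 17 (last nonzero row E).
So gcd(289, 170) = 17, with Bézout identity 3·289 − 5·170 = 17. Containment (⊇): the Bézout identity exhibits 17 as an element of (289, 170), giving (17) ⊆ (289, 170). Containment (⊆): since 17 | 289 and 17 | 170 (289 = 17·17, 170 = 17·10), every Z-linear combination of 289 and 170 is divisible by 17, so (289, 170) ⊆ (17). Therefore (289, 170) = (17), d = 17.

Final answer: (289, 170) = (17); d = 17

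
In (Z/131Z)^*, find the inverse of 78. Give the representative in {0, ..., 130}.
Apply the extended Euclidean algorithm to (131, 78), tracking rows (r, s, t) with s·131 + t·78 = r. Each division r_prev = q·r_cur + r_new produces the new row as (previous row) − q·(current row):
  row A: (131, 1, 0)   [1·131 + 0·78 = 131]
  row B: (78, 0, 1)   [0·131 + 1·78 = 78]
  131 = 1·78 + 53   → row C = row A − 1·row B = (53, 1, −1)   [check: 1·131 − 1·78 = 53]
  78 = 1·53 + 25   → row D = row B − 1·row C = (25, −1, 2)   [check: −1·131 + 2·78 = 25]
  53 = 2·25 + 3   → row E = row C − 2·row D = (3, 3, −5)   [check: 3·131 − 5·78 = 3]
  25 = 8·3 + 1   → row F = row D − 8·row E = (1, −25, 42)   [check: −25·131 + 42·78 = 1]
  3 = 3·1 + 0   → remainder 0, stop. gcd = 1 (last nonzero row F).
The gcd is 1, so 78 is invertible mod 131. The last nonzero row gives −25·131 + 42·78 = 1, so t = 42. So 78^(−1) ≡ 42 (mod 131). Verify: 78 · 42 = 3276 ≡ 1 (mod 131). ✓

Final answer: 78^(−1) ≡ 42 (mod 131)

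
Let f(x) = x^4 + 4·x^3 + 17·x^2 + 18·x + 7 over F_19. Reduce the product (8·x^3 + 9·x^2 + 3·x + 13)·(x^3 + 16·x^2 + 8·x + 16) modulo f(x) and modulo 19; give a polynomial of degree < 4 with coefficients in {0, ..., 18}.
a · b ≡ 16·x^3 + x^2 + 3·x + 1 (mod f(x))

Multiply as integer polynomials: a · b = 8·x^6 + 137·x^5 + 211·x^4 + 261·x^3 + 376·x^2 + 152·x + 208. Reducing coefficients mod 19: a · b ≡ 8·x^6 + 4·x^5 + 2·x^4 + 14·x^3 + 15·x^2 + 18. Now divide by f(x) = x^4 + 4·x^3 + 17·x^2 + 18·x + 7 in F_19[x], eliminating the leading term at each step:
  leading term 8·x^6: subtract (8·x^2)·f(x) = 8·x^6 + 13·x^5 + 3·x^4 + 11·x^3 + 18·x^2, leaving 10·x^5 + 18·x^4 + 3·x^3 + 16·x^2 + 18 (coefficients mod 19)
  leading term 10·x^5: subtract (10·x)·f(x) = 10·x^5 + 2·x^4 + 18·x^3 + 9·x^2 + 13·x, leaving 16·x^4 + 4·x^3 + 7·x^2 + 6·x + 18 (coefficients mod 19)
  leading term 16·x^4: subtract (16)·f(x) = 16·x^4 + 7·x^3 + 6·x^2 + 3·x + 17, leaving 16·x^3 + x^2 + 3·x + 1 (coefficients mod 19)
The degree is now < 4, so this is the remainder. Hence a · b ≡ 16·x^3 + x^2 + 3·x + 1 in F_19[x]/(f).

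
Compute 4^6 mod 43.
11

Use repeated squaring. Binary(6) = 110. Walk through the bits of the exponent 6 left-to-right: at each bit after the leading one, square the running value, then multiply by 4 if the bit is 1 (always reducing mod 43):
  bit 1 = 1 (leading): start with 4.
  bit 2 = 1: square 4^2 = 16; bit is 1, so multiply 16·4 = 64 ≡ 21 (mod 43).
  bit 3 = 0: square 21^2 = 441 ≡ 11 (mod 43).
Final value: 4^6 ≡ 11 (mod 43).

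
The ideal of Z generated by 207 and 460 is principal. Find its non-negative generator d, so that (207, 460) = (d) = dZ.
In the PID Z, (a, b) is generated by gcd(a, b). Compute gcd(460, 207) with the extended Euclidean algorithm, tracking rows (r, s, t) with s·460 + t·207 = r:
  row A: (460, 1, 0)   [1·460 + 0·207 = 460]
  row B: (207, 0, 1)   [0·460 + 1·207 = 207]
  460 = 2·207 + 46   → row C = row A − 2·row B = (46, 1, −2)   [check: 1·460 − 2·207 = 46]
  207 = 4·46 + 23   → row D = row B − 4·row C = (23, −4, 9)   [check: −4·460 + 9·207 = 23]
  46 = 2·23 + 0   → remainder 0, stop. gcd = 23 (last nonzero row D).
So gcd(207, 460) = 23, with Bézout identity −4·460 + 9·207 = 23. Containment (⊇): the Bézout identity exhibits 23 as an element of (207, 460), giving (23) ⊆ (207, 460). Containment (⊆): since 23 | 207 and 23 | 460 (207 = 23·9, 460 = 23·20), every Z-linear combination of 207 and 460 is divisible by 23, so (207, 460) ⊆ (23). Therefore (207, 460) = (23), d = 23.

Final answer: (207, 460) = (23); d = 23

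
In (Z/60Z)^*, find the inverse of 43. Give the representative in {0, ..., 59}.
Apply the extended Euclidean algorithm to (60, 43), tracking rows (r, s, t) with s·60 + t·43 = r. Each division r_prev = q·r_cur + r_new produces the new row as (previous row) − q·(current row):
  row A: (60, 1, 0)   [1·60 + 0·43 = 60]
  row B: (43, 0, 1)   [0·60 + 1·43 = 43]
  60 = 1·43 + 17   → row C = row A − 1·row B = (17, 1, −1)   [check: 1·60 − 1·43 = 17]
  43 = 2·17 + 9   → row D = row B − 2·row C = (9, −2, 3)   [check: −2·60 + 3·43 = 9]
  17 = 1·9 + 8   → row E = row C − 1·row D = (8, 3, −4)   [check: 3·60 − 4·43 = 8]
  9 = 1·8 + 1   → row F = row D − 1·row E = (1, −5, 7)   [check: −5·60 + 7·43 = 1]
  8 = 8·1 + 0   → remainder 0, stop. gcd = 1 (last nonzero row F).
The gcd is 1, so 43 is invertible mod 60. The last nonzero row gives −5·60 + 7·43 = 1, so t = 7. So 43^(−1) ≡ 7 (mod 60). Verify: 43 · 7 = 301 ≡ 1 (mod 60). ✓

Final answer: 43^(−1) ≡ 7 (mod 60)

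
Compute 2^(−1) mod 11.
Apply the extended Euclidean algorithm to (11, 2), tracking rows (r, s, t) with s·11 + t·2 = r. Each division r_prev = q·r_cur + r_new produces the new row as (previous row) − q·(current row):
  row A: (11, 1, 0)   [1·11 + 0·2 = 11]
  row B: (2, 0, 1)   [0·11 + 1·2 = 2]
  11 = 5·2 + 1   → row C = row A − 5·row B = (1, 1, −5)   [check: 1·11 − 5·2 = 1]
  2 = 2·1 + 0   → remainder 0, stop. gcd = 1 (last nonzero row C).
The gcd is 1, so 2 is invertible mod 11. The last nonzero row gives 1·11 − 5·2 = 1, so t = −5. So 2^(−1) ≡ −5 ≡ 6 (mod 11). Verify: 2 · 6 = 12 ≡ 1 (mod 11). ✓

Final answer: 2^(−1) ≡ 6 (mod 11)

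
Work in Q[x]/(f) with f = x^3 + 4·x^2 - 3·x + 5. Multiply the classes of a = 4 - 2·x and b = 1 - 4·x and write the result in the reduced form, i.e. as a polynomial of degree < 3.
First multiply in Q[x] without reducing: a · b = 8·x^2 - 18·x + 4. This already has degree < 3, so no reduction is needed. Hence a · b ≡ 8·x^2 - 18·x + 4 in Q[x]/(f).

Final answer: a · b ≡ 8·x^2 - 18·x + 4 (mod f(x))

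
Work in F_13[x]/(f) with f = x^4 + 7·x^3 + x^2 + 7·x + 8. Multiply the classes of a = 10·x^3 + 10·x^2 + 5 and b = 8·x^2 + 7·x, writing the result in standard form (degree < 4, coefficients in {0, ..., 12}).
Multiply as integer polynomials: a · b = 80·x^5 + 150·x^4 + 70·x^3 + 40·x^2 + 35·x. Reducing coefficients mod 13: a · b ≡ 2·x^5 + 7·x^4 + 5·x^3 + x^2 + 9·x. Now divide by f(x) = x^4 + 7·x^3 + x^2 + 7·x + 8 in F_13[x], eliminating the leading term at each step:
  leading term 2·x^5: subtract (2·x)·f(x) = 2·x^5 + x^4 + 2·x^3 + x^2 + 3·x, leaving 6·x^4 + 3·x^3 + 6·x (coefficients mod 13)
  leading term 6·x^4: subtract (6)·f(x) = 6·x^4 + 3·x^3 + 6·x^2 + 3·x + 9, leaving 7·x^2 + 3·x + 4 (coefficients mod 13)
The degree is now < 4, so this is the remainder. Hence a · b ≡ 7·x^2 + 3·x + 4 in F_13[x]/(f).

Final answer: a · b ≡ 7·x^2 + 3·x + 4 (mod f(x))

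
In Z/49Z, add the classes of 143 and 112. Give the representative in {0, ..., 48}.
10

Reduce the summands first: 143 ≡ 45, 112 ≡ 14 (mod 49), so 143 + 112 ≡ 45 + 14 (mod 49). 45 + 14 = 59; 59 = 1·49 + 10, so (143 + 112) mod 49 = 10.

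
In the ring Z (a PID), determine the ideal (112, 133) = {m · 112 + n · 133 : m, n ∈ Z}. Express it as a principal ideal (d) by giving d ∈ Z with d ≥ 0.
In the PID Z, (a, b) is generated by gcd(a, b). Compute gcd(133, 112) with the extended Euclidean algorithm, tracking rows (r, s, t) with s·133 + t·112 = r:
  row A: (133, 1, 0)   [1·133 + 0·112 = 133]
  row B: (112, 0, 1)   [0·133 + 1·112 = 112]
  133 = 1·112 + 21   → row C = row A − 1·row B = (21, 1, −1)   [check: 1·133 − 1·112 = 21]
  112 = 5·21 + 7   → row D = row B − 5·row C = (7, −5, 6)   [check: −5·133 + 6·112 = 7]
  21 = 3·7 + 0   → remainder 0, stop. gcd = 7 (last nonzero row D).
So gcd(112, 133) = 7, with Bézout identity −5·133 + 6·112 = 7. Containment (⊇): the Bézout identity exhibits 7 as an element of (112, 133), giving (7) ⊆ (112, 133). Containment (⊆): since 7 | 112 and 7 | 133 (112 = 7·16, 133 = 7·19), every Z-linear combination of 112 and 133 is divisible by 7, so (112, 133) ⊆ (7). Therefore (112, 133) = (7), d = 7.

Final answer: (112, 133) = (7); d = 7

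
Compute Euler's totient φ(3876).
φ(3876) = 1152

φ is multiplicative, with φ(p^e) = p^e − p^(e−1). Factorise 3876 = 2^2 · 3 · 17 · 19. Then
  φ(3876) = (2^2 − 2^1) · (3 − 1) · (17 − 1) · (19 − 1) = 2 · 2 · 16 · 18 = 1152.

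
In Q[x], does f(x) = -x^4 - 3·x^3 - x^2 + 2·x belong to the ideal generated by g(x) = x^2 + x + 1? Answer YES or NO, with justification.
In Q[x] the ideal (g) consists of all multiples of g, so f ∈ (g) iff g | f, i.e. iff the remainder of f on division by g is 0. Divide f by g (g is monic, so eliminate the leading term of the running remainder at each step):
  leading term -x^4: subtract (-x^2)·g(x) = -x^4 - x^3 - x^2, leaving -2·x^3 + 2·x
  leading term -2·x^3: subtract (-2·x)·g(x) = -2·x^3 - 2·x^2 - 2·x, leaving 2·x^2 + 4·x
  leading term 2·x^2: subtract (2)·g(x) = 2·x^2 + 2·x + 2, leaving 2·x - 2
The remainder r(x) = 2·x - 2 ≠ 0 (and deg r < deg g), so g ∤ f, i.e. f ∉ (g).

Final answer: NO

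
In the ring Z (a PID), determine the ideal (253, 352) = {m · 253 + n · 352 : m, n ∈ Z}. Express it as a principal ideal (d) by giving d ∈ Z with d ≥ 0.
(253, 352) = (11); d = 11

In the PID Z, (a, b) is generated by gcd(a, b). Compute gcd(352, 253) with the extended Euclidean algorithm, tracking rows (r, s, t) with s·352 + t·253 = r:
  row A: (352, 1, 0)   [1·352 + 0·253 = 352]
  row B: (253, 0, 1)   [0·352 + 1·253 = 253]
  352 = 1·253 + 99   → row C = row A − 1·row B = (99, 1, −1)   [check: 1·352 − 1·253 = 99]
  253 = 2·99 + 55   → row D = row B − 2·row C = (55, −2, 3)   [check: −2·352 + 3·253 = 55]
  99 = 1·55 + 44   → row E = row C − 1·row D = (44, 3, −4)   [check: 3·352 − 4·253 = 44]
  55 = 1·44 + 11   → row F = row D − 1·row E = (11, −5, 7)   [check: −5·352 + 7·253 = 11]
  44 = 4·11 + 0   → remainder 0, stop. gcd = 11 (last nonzero row F).
So gcd(253, 352) = 11, with Bézout identity −5·352 + 7·253 = 11. Containment (⊇): the Bézout identity exhibits 11 as an element of (253, 352), giving (11) ⊆ (253, 352). Containment (⊆): since 11 | 253 and 11 | 352 (253 = 11·23, 352 = 11·32), every Z-linear combination of 253 and 352 is divisible by 11, so (253, 352) ⊆ (11). Therefore (253, 352) = (11), d = 11.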